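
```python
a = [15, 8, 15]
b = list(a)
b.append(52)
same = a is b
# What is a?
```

After line 1: a = [15, 8, 15]
After line 2 (b = list(a) is a shallow copy, new object): a = [15, 8, 15], b = [15, 8, 15]
After line 3 (append only mutates b): a = [15, 8, 15], b = [15, 8, 15, 52]
After line 4 (same = a is b; different objects -> False): same = False

[15, 8, 15]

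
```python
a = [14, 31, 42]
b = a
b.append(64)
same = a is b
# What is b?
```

After line 1: a = [14, 31, 42]
After line 2 (b = a is an alias, same object): a = [14, 31, 42], b = [14, 31, 42]
After line 3 (b.append mutates the shared list): a = [14, 31, 42, 64], b = [14, 31, 42, 64]
After line 4 (same = a is b; same object -> True): same = True

[14, 31, 42, 64]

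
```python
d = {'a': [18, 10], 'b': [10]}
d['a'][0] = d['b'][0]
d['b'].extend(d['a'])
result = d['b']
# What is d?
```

After line 1: d = {'a': [18, 10], 'b': [10]}
After line 2 (a[0] = b[0] = 10): d = {'a': [10, 10], 'b': [10]}
After line 3 (b.extend(a) appends [10, 10]): d = {'a': [10, 10], 'b': [10, 10, 10]}
After line 4: result = d['b'] = [10, 10, 10]

{'a': [10, 10], 'b': [10, 10, 10]}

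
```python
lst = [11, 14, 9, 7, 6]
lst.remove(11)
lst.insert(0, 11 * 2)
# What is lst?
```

After line 1: lst = [11, 14, 9, 7, 6]
After line 2 (remove first 11): lst = [14, 9, 7, 6]
After line 3 (insert 22 at index 0): lst = [22, 14, 9, 7, 6]

[22, 14, 9, 7, 6]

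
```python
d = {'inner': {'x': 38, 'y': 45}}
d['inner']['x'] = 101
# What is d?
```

After line 1: d = {'inner': {'x': 38, 'y': 45}}
After line 2 (inner x overwritten): d = {'inner': {'x': 101, 'y': 45}}

{'inner': {'x': 101, 'y': 45}}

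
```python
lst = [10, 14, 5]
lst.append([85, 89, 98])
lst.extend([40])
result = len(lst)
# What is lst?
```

After line 1: lst = [10, 14, 5]
After line 2 (append adds [85, 89, 98] as single element): lst = [10, 14, 5, [85, 89, 98]]
After line 3 (extend unpacks [40], adds 40): lst = [10, 14, 5, [85, 89, 98], 40]
After line 4: result = len(lst) = 5

[10, 14, 5, [85, 89, 98], 40]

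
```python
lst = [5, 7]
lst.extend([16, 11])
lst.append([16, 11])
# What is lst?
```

After line 1: lst = [5, 7]
After line 2 (extend unpacks [16, 11]): lst = [5, 7, 16, 11]
After line 3 (append adds [16, 11] as single element): lst = [5, 7, 16, 11, [16, 11]]

[5, 7, 16, 11, [16, 11]]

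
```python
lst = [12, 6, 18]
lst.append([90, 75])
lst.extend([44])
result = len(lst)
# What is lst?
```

After line 1: lst = [12, 6, 18]
After line 2 (append adds [90, 75] as single element): lst = [12, 6, 18, [90, 75]]
After line 3 (extend unpacks [44], adds 44): lst = [12, 6, 18, [90, 75], 44]
After line 4: result = len(lst) = 5

[12, 6, 18, [90, 75], 44]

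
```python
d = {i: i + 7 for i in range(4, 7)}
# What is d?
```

{4: 11, 5: 12, 6: 13}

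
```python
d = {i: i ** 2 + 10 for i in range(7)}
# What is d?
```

{0: 10, 1: 11, 2: 14, 3: 19, 4: 26, 5: 35, 6: 46}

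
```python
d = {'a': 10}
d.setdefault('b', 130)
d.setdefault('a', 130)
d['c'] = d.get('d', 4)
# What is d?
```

After line 1: d = {'a': 10}
After line 2 (setdefault adds 'b'=130): d = {'a': 10, 'b': 130}
After line 3 (setdefault 'a' no-op, already exists): d = {'a': 10, 'b': 130}
After line 4 (get('d', 4) returns default since 'd' not in d): d = {'a': 10, 'b': 130, 'c': 4}

{'a': 10, 'b': 130, 'c': 4}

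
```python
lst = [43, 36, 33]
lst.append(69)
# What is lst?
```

[43, 36, 33, 69]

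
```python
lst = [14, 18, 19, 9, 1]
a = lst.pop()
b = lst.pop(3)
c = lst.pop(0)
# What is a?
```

After line 1: lst = [14, 18, 19, 9, 1]
After line 2 (pop() -> a = 1): lst = [14, 18, 19, 9]
After line 3 (pop(3) -> b = 9): lst = [14, 18, 19]
After line 4 (pop(0) -> c = 14): lst = [18, 19]

1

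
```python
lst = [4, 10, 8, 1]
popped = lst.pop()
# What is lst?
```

[4, 10, 8]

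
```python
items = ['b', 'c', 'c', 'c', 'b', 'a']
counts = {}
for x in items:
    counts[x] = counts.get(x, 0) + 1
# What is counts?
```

Initial: counts = {}, items = ['b', 'c', 'c', 'c', 'b', 'a']
See 'b': counts = {'b': 1}
See 'c': counts = {'b': 1, 'c': 1}
See 'c': counts = {'b': 1, 'c': 2}
See 'c': counts = {'b': 1, 'c': 3}
See 'b': counts = {'b': 2, 'c': 3}
See 'a': counts = {'b': 2, 'c': 3, 'a': 1}

{'b': 2, 'c': 3, 'a': 1}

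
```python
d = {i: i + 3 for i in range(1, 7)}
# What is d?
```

{1: 4, 2: 5, 3: 6, 4: 7, 5: 8, 6: 9}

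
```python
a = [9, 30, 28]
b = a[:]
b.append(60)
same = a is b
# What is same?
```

After line 1: a = [9, 30, 28]
After line 2 (b = a[:] is a shallow copy, new object): a = [9, 30, 28], b = [9, 30, 28]
After line 3 (append only mutates b): a = [9, 30, 28], b = [9, 30, 28, 60]
After line 4 (same = a is b; different objects -> False): same = False

False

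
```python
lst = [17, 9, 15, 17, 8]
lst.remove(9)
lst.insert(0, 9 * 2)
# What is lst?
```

After line 1: lst = [17, 9, 15, 17, 8]
After line 2 (remove first 9): lst = [17, 15, 17, 8]
After line 3 (insert 18 at index 0): lst = [18, 17, 15, 17, 8]

[18, 17, 15, 17, 8]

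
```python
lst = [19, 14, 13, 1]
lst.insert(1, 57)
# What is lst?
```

[19, 57, 14, 13, 1]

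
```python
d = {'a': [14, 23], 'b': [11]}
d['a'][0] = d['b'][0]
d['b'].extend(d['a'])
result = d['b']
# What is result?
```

After line 1: d = {'a': [14, 23], 'b': [11]}
After line 2 (a[0] = b[0] = 11): d = {'a': [11, 23], 'b': [11]}
After line 3 (b.extend(a) appends [11, 23]): d = {'a': [11, 23], 'b': [11, 11, 23]}
After line 4: result = d['b'] = [11, 11, 23]

[11, 11, 23]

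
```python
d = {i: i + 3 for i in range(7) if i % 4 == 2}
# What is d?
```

{2: 5, 6: 9}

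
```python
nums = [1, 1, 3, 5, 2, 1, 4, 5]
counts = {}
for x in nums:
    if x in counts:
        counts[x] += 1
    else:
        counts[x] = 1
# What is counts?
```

Initial: counts = {}, nums = [1, 1, 3, 5, 2, 1, 4, 5]
See 1: counts = {1: 1}
See 1: counts = {1: 2}
See 3: counts = {1: 2, 3: 1}
See 5: counts = {1: 2, 3: 1, 5: 1}
See 2: counts = {1: 2, 3: 1, 5: 1, 2: 1}
See 1: counts = {1: 3, 3: 1, 5: 1, 2: 1}
See 4: counts = {1: 3, 3: 1, 5: 1, 2: 1, 4: 1}
See 5: counts = {1: 3, 3: 1, 5: 2, 2: 1, 4: 1}

{1: 3, 3: 1, 5: 2, 2: 1, 4: 1}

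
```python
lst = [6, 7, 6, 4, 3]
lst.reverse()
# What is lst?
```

[3, 4, 6, 7, 6]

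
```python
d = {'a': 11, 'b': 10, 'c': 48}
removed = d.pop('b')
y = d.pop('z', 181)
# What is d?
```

After line 1: d = {'a': 11, 'b': 10, 'c': 48}
After line 2 (pop 'b' returns 10): d = {'a': 11, 'c': 48}, removed = 10
After line 3 (pop 'z' missing, returns default 181): d = {'a': 11, 'c': 48}, y = 181

{'a': 11, 'c': 48}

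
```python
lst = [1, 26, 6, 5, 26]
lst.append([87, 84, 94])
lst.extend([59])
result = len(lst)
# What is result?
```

After line 1: lst = [1, 26, 6, 5, 26]
After line 2 (append adds [87, 84, 94] as single element): lst = [1, 26, 6, 5, 26, [87, 84, 94]]
After line 3 (extend unpacks [59], adds 59): lst = [1, 26, 6, 5, 26, [87, 84, 94], 59]
After line 4: result = len(lst) = 7

7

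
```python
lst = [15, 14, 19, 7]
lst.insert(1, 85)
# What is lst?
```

[15, 85, 14, 19, 7]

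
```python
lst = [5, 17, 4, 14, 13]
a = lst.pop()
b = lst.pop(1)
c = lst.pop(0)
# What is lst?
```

After line 1: lst = [5, 17, 4, 14, 13]
After line 2 (pop() -> a = 13): lst = [5, 17, 4, 14]
After line 3 (pop(1) -> b = 17): lst = [5, 4, 14]
After line 4 (pop(0) -> c = 5): lst = [4, 14]

[4, 14]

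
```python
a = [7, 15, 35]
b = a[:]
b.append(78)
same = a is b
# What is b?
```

After line 1: a = [7, 15, 35]
After line 2 (b = a[:] is a shallow copy, new object): a = [7, 15, 35], b = [7, 15, 35]
After line 3 (append only mutates b): a = [7, 15, 35], b = [7, 15, 35, 78]
After line 4 (same = a is b; different objects -> False): same = False

[7, 15, 35, 78]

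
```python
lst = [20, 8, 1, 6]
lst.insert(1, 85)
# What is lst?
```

[20, 85, 8, 1, 6]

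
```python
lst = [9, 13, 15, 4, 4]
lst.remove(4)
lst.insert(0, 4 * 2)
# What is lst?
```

After line 1: lst = [9, 13, 15, 4, 4]
After line 2 (remove first 4): lst = [9, 13, 15, 4]
After line 3 (insert 8 at index 0): lst = [8, 9, 13, 15, 4]

[8, 9, 13, 15, 4]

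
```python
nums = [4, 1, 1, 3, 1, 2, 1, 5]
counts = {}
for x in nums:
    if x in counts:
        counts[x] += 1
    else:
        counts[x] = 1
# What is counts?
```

Initial: counts = {}, nums = [4, 1, 1, 3, 1, 2, 1, 5]
See 4: counts = {4: 1}
See 1: counts = {4: 1, 1: 1}
See 1: counts = {4: 1, 1: 2}
See 3: counts = {4: 1, 1: 2, 3: 1}
See 1: counts = {4: 1, 1: 3, 3: 1}
See 2: counts = {4: 1, 1: 3, 3: 1, 2: 1}
See 1: counts = {4: 1, 1: 4, 3: 1, 2: 1}
See 5: counts = {4: 1, 1: 4, 3: 1, 2: 1, 5: 1}

{4: 1, 1: 4, 3: 1, 2: 1, 5: 1}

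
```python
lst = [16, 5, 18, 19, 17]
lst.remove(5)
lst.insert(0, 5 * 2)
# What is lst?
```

After line 1: lst = [16, 5, 18, 19, 17]
After line 2 (remove first 5): lst = [16, 18, 19, 17]
After line 3 (insert 10 at index 0): lst = [10, 16, 18, 19, 17]

[10, 16, 18, 19, 17]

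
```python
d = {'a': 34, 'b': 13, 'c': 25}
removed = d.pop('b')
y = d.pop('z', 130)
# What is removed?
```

After line 1: d = {'a': 34, 'b': 13, 'c': 25}
After line 2 (pop 'b' returns 13): d = {'a': 34, 'c': 25}, removed = 13
After line 3 (pop 'z' missing, returns default 130): d = {'a': 34, 'c': 25}, y = 130

13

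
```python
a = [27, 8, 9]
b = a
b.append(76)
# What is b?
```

After line 1: a = [27, 8, 9]
After line 2 (b = a is an alias, same object): a = [27, 8, 9], b = [27, 8, 9]
After line 3 (b.append mutates the shared list): a = [27, 8, 9, 76], b = [27, 8, 9, 76]

[27, 8, 9, 76]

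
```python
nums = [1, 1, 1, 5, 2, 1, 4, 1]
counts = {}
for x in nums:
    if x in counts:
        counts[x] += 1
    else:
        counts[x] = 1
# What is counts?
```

Initial: counts = {}, nums = [1, 1, 1, 5, 2, 1, 4, 1]
See 1: counts = {1: 1}
See 1: counts = {1: 2}
See 1: counts = {1: 3}
See 5: counts = {1: 3, 5: 1}
See 2: counts = {1: 3, 5: 1, 2: 1}
See 1: counts = {1: 4, 5: 1, 2: 1}
See 4: counts = {1: 4, 5: 1, 2: 1, 4: 1}
See 1: counts = {1: 5, 5: 1, 2: 1, 4: 1}

{1: 5, 5: 1, 2: 1, 4: 1}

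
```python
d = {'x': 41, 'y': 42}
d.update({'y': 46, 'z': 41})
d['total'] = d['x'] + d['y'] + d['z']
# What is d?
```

After line 1: d = {'x': 41, 'y': 42}
After line 2 (y overwritten, z added): d = {'x': 41, 'y': 46, 'z': 41}
After line 3 (total = 41 + 46 + 41 = 128): d = {'x': 41, 'y': 46, 'z': 41, 'total': 128}

{'x': 41, 'y': 46, 'z': 41, 'total': 128}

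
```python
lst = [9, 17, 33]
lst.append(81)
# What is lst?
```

[9, 17, 33, 81]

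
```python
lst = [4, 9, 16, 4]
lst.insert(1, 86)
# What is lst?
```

[4, 86, 9, 16, 4]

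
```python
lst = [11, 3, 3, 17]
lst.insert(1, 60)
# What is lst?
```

[11, 60, 3, 3, 17]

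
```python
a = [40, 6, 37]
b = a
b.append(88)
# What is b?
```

After line 1: a = [40, 6, 37]
After line 2 (b = a is an alias, same object): a = [40, 6, 37], b = [40, 6, 37]
After line 3 (b.append mutates the shared list): a = [40, 6, 37, 88], b = [40, 6, 37, 88]

[40, 6, 37, 88]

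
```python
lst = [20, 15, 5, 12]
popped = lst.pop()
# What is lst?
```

[20, 15, 5]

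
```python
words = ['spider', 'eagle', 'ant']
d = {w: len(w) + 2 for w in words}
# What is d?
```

{'spider': 8, 'eagle': 7, 'ant': 5}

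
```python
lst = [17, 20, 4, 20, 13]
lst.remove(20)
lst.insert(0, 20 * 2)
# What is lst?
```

After line 1: lst = [17, 20, 4, 20, 13]
After line 2 (remove first 20): lst = [17, 4, 20, 13]
After line 3 (insert 40 at index 0): lst = [40, 17, 4, 20, 13]

[40, 17, 4, 20, 13]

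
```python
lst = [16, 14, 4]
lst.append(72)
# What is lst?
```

[16, 14, 4, 72]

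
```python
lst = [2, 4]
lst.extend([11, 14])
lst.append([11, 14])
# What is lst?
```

After line 1: lst = [2, 4]
After line 2 (extend unpacks [11, 14]): lst = [2, 4, 11, 14]
After line 3 (append adds [11, 14] as single element): lst = [2, 4, 11, 14, [11, 14]]

[2, 4, 11, 14, [11, 14]]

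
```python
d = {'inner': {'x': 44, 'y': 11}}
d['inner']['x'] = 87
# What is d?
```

After line 1: d = {'inner': {'x': 44, 'y': 11}}
After line 2 (inner x overwritten): d = {'inner': {'x': 87, 'y': 11}}

{'inner': {'x': 87, 'y': 11}}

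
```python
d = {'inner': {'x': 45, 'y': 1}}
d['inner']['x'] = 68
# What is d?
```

After line 1: d = {'inner': {'x': 45, 'y': 1}}
After line 2 (inner x overwritten): d = {'inner': {'x': 68, 'y': 1}}

{'inner': {'x': 68, 'y': 1}}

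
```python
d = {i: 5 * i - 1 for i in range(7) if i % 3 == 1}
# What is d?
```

{1: 4, 4: 19}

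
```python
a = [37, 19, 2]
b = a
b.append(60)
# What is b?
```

After line 1: a = [37, 19, 2]
After line 2 (b = a is an alias, same object): a = [37, 19, 2], b = [37, 19, 2]
After line 3 (b.append mutates the shared list): a = [37, 19, 2, 60], b = [37, 19, 2, 60]

[37, 19, 2, 60]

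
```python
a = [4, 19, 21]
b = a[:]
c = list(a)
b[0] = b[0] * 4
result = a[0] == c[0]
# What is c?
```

After line 1: a = [4, 19, 21]
After line 2 (b = a[:], copy): a = [4, 19, 21], b = [4, 19, 21]
After line 3 (c = list(a) is a copy, new object): c = [4, 19, 21]
After line 4 (b[0] = 4 * 4 = 16; only b mutates (copy)): a = [4, 19, 21], b = [16, 19, 21], c = [4, 19, 21]
After line 5 (a[0] = 4, c[0] = 4; result = True)

[4, 19, 21]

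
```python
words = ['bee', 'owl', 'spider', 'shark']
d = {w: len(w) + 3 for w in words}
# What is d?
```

{'bee': 6, 'owl': 6, 'spider': 9, 'shark': 8}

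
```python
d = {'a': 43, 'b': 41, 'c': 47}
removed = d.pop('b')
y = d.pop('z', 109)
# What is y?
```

After line 1: d = {'a': 43, 'b': 41, 'c': 47}
After line 2 (pop 'b' returns 41): d = {'a': 43, 'c': 47}, removed = 41
After line 3 (pop 'z' missing, returns default 109): d = {'a': 43, 'c': 47}, y = 109

109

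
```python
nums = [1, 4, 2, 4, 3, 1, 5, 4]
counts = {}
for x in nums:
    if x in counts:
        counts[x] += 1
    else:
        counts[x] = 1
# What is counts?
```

Initial: counts = {}, nums = [1, 4, 2, 4, 3, 1, 5, 4]
See 1: counts = {1: 1}
See 4: counts = {1: 1, 4: 1}
See 2: counts = {1: 1, 4: 1, 2: 1}
See 4: counts = {1: 1, 4: 2, 2: 1}
See 3: counts = {1: 1, 4: 2, 2: 1, 3: 1}
See 1: counts = {1: 2, 4: 2, 2: 1, 3: 1}
See 5: counts = {1: 2, 4: 2, 2: 1, 3: 1, 5: 1}
See 4: counts = {1: 2, 4: 3, 2: 1, 3: 1, 5: 1}

{1: 2, 4: 3, 2: 1, 3: 1, 5: 1}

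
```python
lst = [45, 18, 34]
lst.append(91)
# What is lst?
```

[45, 18, 34, 91]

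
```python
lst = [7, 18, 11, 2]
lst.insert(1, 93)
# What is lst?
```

[7, 93, 18, 11, 2]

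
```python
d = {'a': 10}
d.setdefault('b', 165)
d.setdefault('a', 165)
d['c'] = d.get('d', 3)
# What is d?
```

After line 1: d = {'a': 10}
After line 2 (setdefault adds 'b'=165): d = {'a': 10, 'b': 165}
After line 3 (setdefault 'a' no-op, already exists): d = {'a': 10, 'b': 165}
After line 4 (get('d', 3) returns default since 'd' not in d): d = {'a': 10, 'b': 165, 'c': 3}

{'a': 10, 'b': 165, 'c': 3}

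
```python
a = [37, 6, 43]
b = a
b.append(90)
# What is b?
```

After line 1: a = [37, 6, 43]
After line 2 (b = a is an alias, same object): a = [37, 6, 43], b = [37, 6, 43]
After line 3 (b.append mutates the shared list): a = [37, 6, 43, 90], b = [37, 6, 43, 90]

[37, 6, 43, 90]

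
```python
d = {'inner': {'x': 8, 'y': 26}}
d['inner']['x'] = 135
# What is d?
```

After line 1: d = {'inner': {'x': 8, 'y': 26}}
After line 2 (inner x overwritten): d = {'inner': {'x': 135, 'y': 26}}

{'inner': {'x': 135, 'y': 26}}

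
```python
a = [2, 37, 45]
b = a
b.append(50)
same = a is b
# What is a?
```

After line 1: a = [2, 37, 45]
After line 2 (b = a is an alias, same object): a = [2, 37, 45], b = [2, 37, 45]
After line 3 (b.append mutates the shared list): a = [2, 37, 45, 50], b = [2, 37, 45, 50]
After line 4 (same = a is b; same object -> True): same = True

[2, 37, 45, 50]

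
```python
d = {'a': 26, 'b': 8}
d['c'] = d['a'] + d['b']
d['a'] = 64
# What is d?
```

After line 1: d = {'a': 26, 'b': 8}
After line 2 (d['c'] = 26 + 8): d = {'a': 26, 'b': 8, 'c': 34}
After line 3: d = {'a': 64, 'b': 8, 'c': 34}

{'a': 64, 'b': 8, 'c': 34}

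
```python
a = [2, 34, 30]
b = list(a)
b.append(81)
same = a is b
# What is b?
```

After line 1: a = [2, 34, 30]
After line 2 (b = list(a) is a shallow copy, new object): a = [2, 34, 30], b = [2, 34, 30]
After line 3 (append only mutates b): a = [2, 34, 30], b = [2, 34, 30, 81]
After line 4 (same = a is b; different objects -> False): same = False

[2, 34, 30, 81]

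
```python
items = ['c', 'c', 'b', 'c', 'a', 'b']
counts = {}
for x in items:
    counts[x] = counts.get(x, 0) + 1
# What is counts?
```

Initial: counts = {}, items = ['c', 'c', 'b', 'c', 'a', 'b']
See 'c': counts = {'c': 1}
See 'c': counts = {'c': 2}
See 'b': counts = {'c': 2, 'b': 1}
See 'c': counts = {'c': 3, 'b': 1}
See 'a': counts = {'c': 3, 'b': 1, 'a': 1}
See 'b': counts = {'c': 3, 'b': 2, 'a': 1}

{'c': 3, 'b': 2, 'a': 1}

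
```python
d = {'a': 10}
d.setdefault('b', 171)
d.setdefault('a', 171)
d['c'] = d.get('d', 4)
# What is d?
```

After line 1: d = {'a': 10}
After line 2 (setdefault adds 'b'=171): d = {'a': 10, 'b': 171}
After line 3 (setdefault 'a' no-op, already exists): d = {'a': 10, 'b': 171}
After line 4 (get('d', 4) returns default since 'd' not in d): d = {'a': 10, 'b': 171, 'c': 4}

{'a': 10, 'b': 171, 'c': 4}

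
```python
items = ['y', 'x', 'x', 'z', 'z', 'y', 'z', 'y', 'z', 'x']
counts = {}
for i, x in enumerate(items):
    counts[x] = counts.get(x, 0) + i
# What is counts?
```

Initial: counts = {}, items = ['y', 'x', 'x', 'z', 'z', 'y', 'z', 'y', 'z', 'x']
i=0, x='y': counts = {'y': 0}
i=1, x='x': counts = {'y': 0, 'x': 1}
i=2, x='x': counts = {'y': 0, 'x': 3}
i=3, x='z': counts = {'y': 0, 'x': 3, 'z': 3}
i=4, x='z': counts = {'y': 0, 'x': 3, 'z': 7}
i=5, x='y': counts = {'y': 5, 'x': 3, 'z': 7}
i=6, x='z': counts = {'y': 5, 'x': 3, 'z': 13}
i=7, x='y': counts = {'y': 12, 'x': 3, 'z': 13}
i=8, x='z': counts = {'y': 12, 'x': 3, 'z': 21}
i=9, x='x': counts = {'y': 12, 'x': 12, 'z': 21}

{'y': 12, 'x': 12, 'z': 21}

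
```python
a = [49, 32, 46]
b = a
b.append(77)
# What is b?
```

After line 1: a = [49, 32, 46]
After line 2 (b = a is an alias, same object): a = [49, 32, 46], b = [49, 32, 46]
After line 3 (b.append mutates the shared list): a = [49, 32, 46, 77], b = [49, 32, 46, 77]

[49, 32, 46, 77]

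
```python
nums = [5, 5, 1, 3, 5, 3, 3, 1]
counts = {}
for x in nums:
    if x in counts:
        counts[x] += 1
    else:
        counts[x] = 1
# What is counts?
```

Initial: counts = {}, nums = [5, 5, 1, 3, 5, 3, 3, 1]
See 5: counts = {5: 1}
See 5: counts = {5: 2}
See 1: counts = {5: 2, 1: 1}
See 3: counts = {5: 2, 1: 1, 3: 1}
See 5: counts = {5: 3, 1: 1, 3: 1}
See 3: counts = {5: 3, 1: 1, 3: 2}
See 3: counts = {5: 3, 1: 1, 3: 3}
See 1: counts = {5: 3, 1: 2, 3: 3}

{5: 3, 1: 2, 3: 3}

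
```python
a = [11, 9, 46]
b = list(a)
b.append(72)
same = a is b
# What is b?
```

After line 1: a = [11, 9, 46]
After line 2 (b = list(a) is a shallow copy, new object): a = [11, 9, 46], b = [11, 9, 46]
After line 3 (append only mutates b): a = [11, 9, 46], b = [11, 9, 46, 72]
After line 4 (same = a is b; different objects -> False): same = False

[11, 9, 46, 72]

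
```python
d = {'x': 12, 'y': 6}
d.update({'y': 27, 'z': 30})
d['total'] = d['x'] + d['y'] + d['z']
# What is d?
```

After line 1: d = {'x': 12, 'y': 6}
After line 2 (y overwritten, z added): d = {'x': 12, 'y': 27, 'z': 30}
After line 3 (total = 12 + 27 + 30 = 69): d = {'x': 12, 'y': 27, 'z': 30, 'total': 69}

{'x': 12, 'y': 27, 'z': 30, 'total': 69}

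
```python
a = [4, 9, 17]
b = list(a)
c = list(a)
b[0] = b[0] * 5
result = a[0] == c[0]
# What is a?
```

After line 1: a = [4, 9, 17]
After line 2 (b = list(a), copy): a = [4, 9, 17], b = [4, 9, 17]
After line 3 (c = list(a) is a copy, new object): c = [4, 9, 17]
After line 4 (b[0] = 4 * 5 = 20; only b mutates (copy)): a = [4, 9, 17], b = [20, 9, 17], c = [4, 9, 17]
After line 5 (a[0] = 4, c[0] = 4; result = True)

[4, 9, 17]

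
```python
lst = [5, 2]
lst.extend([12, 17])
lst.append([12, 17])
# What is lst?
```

After line 1: lst = [5, 2]
After line 2 (extend unpacks [12, 17]): lst = [5, 2, 12, 17]
After line 3 (append adds [12, 17] as single element): lst = [5, 2, 12, 17, [12, 17]]

[5, 2, 12, 17, [12, 17]]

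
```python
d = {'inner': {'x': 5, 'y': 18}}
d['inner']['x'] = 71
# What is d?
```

After line 1: d = {'inner': {'x': 5, 'y': 18}}
After line 2 (inner x overwritten): d = {'inner': {'x': 71, 'y': 18}}

{'inner': {'x': 71, 'y': 18}}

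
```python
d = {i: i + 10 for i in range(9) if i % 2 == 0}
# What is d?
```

{0: 10, 2: 12, 4: 14, 6: 16, 8: 18}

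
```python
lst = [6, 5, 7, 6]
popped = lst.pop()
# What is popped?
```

6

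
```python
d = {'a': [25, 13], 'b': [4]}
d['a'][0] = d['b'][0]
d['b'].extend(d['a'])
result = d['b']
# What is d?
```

After line 1: d = {'a': [25, 13], 'b': [4]}
After line 2 (a[0] = b[0] = 4): d = {'a': [4, 13], 'b': [4]}
After line 3 (b.extend(a) appends [4, 13]): d = {'a': [4, 13], 'b': [4, 4, 13]}
After line 4: result = d['b'] = [4, 4, 13]

{'a': [4, 13], 'b': [4, 4, 13]}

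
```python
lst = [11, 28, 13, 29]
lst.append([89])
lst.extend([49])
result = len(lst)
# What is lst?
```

After line 1: lst = [11, 28, 13, 29]
After line 2 (append adds [89] as single element): lst = [11, 28, 13, 29, [89]]
After line 3 (extend unpacks [49], adds 49): lst = [11, 28, 13, 29, [89], 49]
After line 4: result = len(lst) = 6

[11, 28, 13, 29, [89], 49]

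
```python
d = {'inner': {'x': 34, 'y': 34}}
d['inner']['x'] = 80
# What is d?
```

After line 1: d = {'inner': {'x': 34, 'y': 34}}
After line 2 (inner x overwritten): d = {'inner': {'x': 80, 'y': 34}}

{'inner': {'x': 80, 'y': 34}}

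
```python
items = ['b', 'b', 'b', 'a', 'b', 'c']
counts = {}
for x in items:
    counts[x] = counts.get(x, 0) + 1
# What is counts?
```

Initial: counts = {}, items = ['b', 'b', 'b', 'a', 'b', 'c']
See 'b': counts = {'b': 1}
See 'b': counts = {'b': 2}
See 'b': counts = {'b': 3}
See 'a': counts = {'b': 3, 'a': 1}
See 'b': counts = {'b': 4, 'a': 1}
See 'c': counts = {'b': 4, 'a': 1, 'c': 1}

{'b': 4, 'a': 1, 'c': 1}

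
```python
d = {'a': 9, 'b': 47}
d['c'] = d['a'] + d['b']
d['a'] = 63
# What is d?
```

After line 1: d = {'a': 9, 'b': 47}
After line 2 (d['c'] = 9 + 47): d = {'a': 9, 'b': 47, 'c': 56}
After line 3: d = {'a': 63, 'b': 47, 'c': 56}

{'a': 63, 'b': 47, 'c': 56}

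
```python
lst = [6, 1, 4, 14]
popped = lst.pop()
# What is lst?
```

[6, 1, 4]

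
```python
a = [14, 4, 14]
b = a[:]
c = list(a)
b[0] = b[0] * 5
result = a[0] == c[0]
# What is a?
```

After line 1: a = [14, 4, 14]
After line 2 (b = a[:], copy): a = [14, 4, 14], b = [14, 4, 14]
After line 3 (c = list(a) is a copy, new object): c = [14, 4, 14]
After line 4 (b[0] = 14 * 5 = 70; only b mutates (copy)): a = [14, 4, 14], b = [70, 4, 14], c = [14, 4, 14]
After line 5 (a[0] = 14, c[0] = 14; result = True)

[14, 4, 14]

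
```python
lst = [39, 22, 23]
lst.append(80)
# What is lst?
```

[39, 22, 23, 80]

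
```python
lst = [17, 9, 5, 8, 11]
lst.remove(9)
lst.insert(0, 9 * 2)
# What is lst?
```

After line 1: lst = [17, 9, 5, 8, 11]
After line 2 (remove first 9): lst = [17, 5, 8, 11]
After line 3 (insert 18 at index 0): lst = [18, 17, 5, 8, 11]

[18, 17, 5, 8, 11]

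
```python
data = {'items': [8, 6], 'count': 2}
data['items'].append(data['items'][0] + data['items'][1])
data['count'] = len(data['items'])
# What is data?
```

After line 1: data = {'items': [8, 6], 'count': 2}
After line 2 (append 8 + 6 = 14): data = {'items': [8, 6, 14], 'count': 2}
After line 3 (count = len(items) = 3): data = {'items': [8, 6, 14], 'count': 3}

{'items': [8, 6, 14], 'count': 3}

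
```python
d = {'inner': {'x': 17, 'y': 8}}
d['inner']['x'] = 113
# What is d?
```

After line 1: d = {'inner': {'x': 17, 'y': 8}}
After line 2 (inner x overwritten): d = {'inner': {'x': 113, 'y': 8}}

{'inner': {'x': 113, 'y': 8}}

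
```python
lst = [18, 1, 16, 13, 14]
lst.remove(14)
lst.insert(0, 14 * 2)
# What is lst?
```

After line 1: lst = [18, 1, 16, 13, 14]
After line 2 (remove first 14): lst = [18, 1, 16, 13]
After line 3 (insert 28 at index 0): lst = [28, 18, 1, 16, 13]

[28, 18, 1, 16, 13]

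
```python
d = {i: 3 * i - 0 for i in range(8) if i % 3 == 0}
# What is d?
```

{0: 0, 3: 9, 6: 18}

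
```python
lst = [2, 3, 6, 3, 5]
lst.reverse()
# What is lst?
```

[5, 3, 6, 3, 2]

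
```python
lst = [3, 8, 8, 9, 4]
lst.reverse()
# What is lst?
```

[4, 9, 8, 8, 3]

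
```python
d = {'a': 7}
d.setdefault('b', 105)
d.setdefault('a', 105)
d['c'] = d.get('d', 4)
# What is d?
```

After line 1: d = {'a': 7}
After line 2 (setdefault adds 'b'=105): d = {'a': 7, 'b': 105}
After line 3 (setdefault 'a' no-op, already exists): d = {'a': 7, 'b': 105}
After line 4 (get('d', 4) returns default since 'd' not in d): d = {'a': 7, 'b': 105, 'c': 4}

{'a': 7, 'b': 105, 'c': 4}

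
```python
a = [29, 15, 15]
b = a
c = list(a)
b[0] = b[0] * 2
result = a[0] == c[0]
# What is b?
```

After line 1: a = [29, 15, 15]
After line 2 (b = a, alias): a = [29, 15, 15], b = [29, 15, 15]
After line 3 (c = list(a) is a copy, new object): c = [29, 15, 15]
After line 4 (b[0] = 29 * 2 = 58; mutates shared a/b): a = b = [58, 15, 15], c = [29, 15, 15]
After line 5 (a[0] = 58, c[0] = 29; result = False)

[58, 15, 15]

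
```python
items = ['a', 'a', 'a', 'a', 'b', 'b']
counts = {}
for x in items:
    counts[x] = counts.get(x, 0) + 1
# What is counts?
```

Initial: counts = {}, items = ['a', 'a', 'a', 'a', 'b', 'b']
See 'a': counts = {'a': 1}
See 'a': counts = {'a': 2}
See 'a': counts = {'a': 3}
See 'a': counts = {'a': 4}
See 'b': counts = {'a': 4, 'b': 1}
See 'b': counts = {'a': 4, 'b': 2}

{'a': 4, 'b': 2}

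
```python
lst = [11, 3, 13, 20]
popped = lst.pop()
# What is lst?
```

[11, 3, 13]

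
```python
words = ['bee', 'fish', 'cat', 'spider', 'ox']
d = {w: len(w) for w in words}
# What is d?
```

{'bee': 3, 'fish': 4, 'cat': 3, 'spider': 6, 'ox': 2}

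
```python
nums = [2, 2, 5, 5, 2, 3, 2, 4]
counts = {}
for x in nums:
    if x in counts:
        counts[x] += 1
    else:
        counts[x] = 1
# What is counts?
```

Initial: counts = {}, nums = [2, 2, 5, 5, 2, 3, 2, 4]
See 2: counts = {2: 1}
See 2: counts = {2: 2}
See 5: counts = {2: 2, 5: 1}
See 5: counts = {2: 2, 5: 2}
See 2: counts = {2: 3, 5: 2}
See 3: counts = {2: 3, 5: 2, 3: 1}
See 2: counts = {2: 4, 5: 2, 3: 1}
See 4: counts = {2: 4, 5: 2, 3: 1, 4: 1}

{2: 4, 5: 2, 3: 1, 4: 1}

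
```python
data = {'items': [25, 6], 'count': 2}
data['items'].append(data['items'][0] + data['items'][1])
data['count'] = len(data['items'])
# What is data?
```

After line 1: data = {'items': [25, 6], 'count': 2}
After line 2 (append 25 + 6 = 31): data = {'items': [25, 6, 31], 'count': 2}
After line 3 (count = len(items) = 3): data = {'items': [25, 6, 31], 'count': 3}

{'items': [25, 6, 31], 'count': 3}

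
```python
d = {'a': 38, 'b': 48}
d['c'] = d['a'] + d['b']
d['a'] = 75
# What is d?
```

After line 1: d = {'a': 38, 'b': 48}
After line 2 (d['c'] = 38 + 48): d = {'a': 38, 'b': 48, 'c': 86}
After line 3: d = {'a': 75, 'b': 48, 'c': 86}

{'a': 75, 'b': 48, 'c': 86}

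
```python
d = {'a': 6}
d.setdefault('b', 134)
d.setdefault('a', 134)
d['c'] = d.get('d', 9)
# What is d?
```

After line 1: d = {'a': 6}
After line 2 (setdefault adds 'b'=134): d = {'a': 6, 'b': 134}
After line 3 (setdefault 'a' no-op, already exists): d = {'a': 6, 'b': 134}
After line 4 (get('d', 9) returns default since 'd' not in d): d = {'a': 6, 'b': 134, 'c': 9}

{'a': 6, 'b': 134, 'c': 9}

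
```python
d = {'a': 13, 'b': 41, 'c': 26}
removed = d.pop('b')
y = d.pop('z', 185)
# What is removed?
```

After line 1: d = {'a': 13, 'b': 41, 'c': 26}
After line 2 (pop 'b' returns 41): d = {'a': 13, 'c': 26}, removed = 41
After line 3 (pop 'z' missing, returns default 185): d = {'a': 13, 'c': 26}, y = 185

41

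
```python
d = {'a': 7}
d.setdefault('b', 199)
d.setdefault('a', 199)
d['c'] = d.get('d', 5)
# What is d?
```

After line 1: d = {'a': 7}
After line 2 (setdefault adds 'b'=199): d = {'a': 7, 'b': 199}
After line 3 (setdefault 'a' no-op, already exists): d = {'a': 7, 'b': 199}
After line 4 (get('d', 5) returns default since 'd' not in d): d = {'a': 7, 'b': 199, 'c': 5}

{'a': 7, 'b': 199, 'c': 5}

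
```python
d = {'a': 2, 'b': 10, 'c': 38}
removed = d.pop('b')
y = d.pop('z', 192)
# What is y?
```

After line 1: d = {'a': 2, 'b': 10, 'c': 38}
After line 2 (pop 'b' returns 10): d = {'a': 2, 'c': 38}, removed = 10
After line 3 (pop 'z' missing, returns default 192): d = {'a': 2, 'c': 38}, y = 192

192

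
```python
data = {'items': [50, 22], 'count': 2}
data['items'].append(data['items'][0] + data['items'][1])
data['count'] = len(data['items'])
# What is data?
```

After line 1: data = {'items': [50, 22], 'count': 2}
After line 2 (append 50 + 22 = 72): data = {'items': [50, 22, 72], 'count': 2}
After line 3 (count = len(items) = 3): data = {'items': [50, 22, 72], 'count': 3}

{'items': [50, 22, 72], 'count': 3}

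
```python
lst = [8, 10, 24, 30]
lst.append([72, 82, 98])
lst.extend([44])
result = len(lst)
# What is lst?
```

After line 1: lst = [8, 10, 24, 30]
After line 2 (append adds [72, 82, 98] as single element): lst = [8, 10, 24, 30, [72, 82, 98]]
After line 3 (extend unpacks [44], adds 44): lst = [8, 10, 24, 30, [72, 82, 98], 44]
After line 4: result = len(lst) = 6

[8, 10, 24, 30, [72, 82, 98], 44]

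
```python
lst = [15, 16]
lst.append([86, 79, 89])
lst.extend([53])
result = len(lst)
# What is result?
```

After line 1: lst = [15, 16]
After line 2 (append adds [86, 79, 89] as single element): lst = [15, 16, [86, 79, 89]]
After line 3 (extend unpacks [53], adds 53): lst = [15, 16, [86, 79, 89], 53]
After line 4: result = len(lst) = 4

4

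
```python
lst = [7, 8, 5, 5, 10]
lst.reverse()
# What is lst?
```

[10, 5, 5, 8, 7]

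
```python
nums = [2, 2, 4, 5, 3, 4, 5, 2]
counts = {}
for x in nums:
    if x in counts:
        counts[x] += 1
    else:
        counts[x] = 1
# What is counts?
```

Initial: counts = {}, nums = [2, 2, 4, 5, 3, 4, 5, 2]
See 2: counts = {2: 1}
See 2: counts = {2: 2}
See 4: counts = {2: 2, 4: 1}
See 5: counts = {2: 2, 4: 1, 5: 1}
See 3: counts = {2: 2, 4: 1, 5: 1, 3: 1}
See 4: counts = {2: 2, 4: 2, 5: 1, 3: 1}
See 5: counts = {2: 2, 4: 2, 5: 2, 3: 1}
See 2: counts = {2: 3, 4: 2, 5: 2, 3: 1}

{2: 3, 4: 2, 5: 2, 3: 1}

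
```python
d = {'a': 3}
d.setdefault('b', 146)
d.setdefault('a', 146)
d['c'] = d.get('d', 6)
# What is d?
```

After line 1: d = {'a': 3}
After line 2 (setdefault adds 'b'=146): d = {'a': 3, 'b': 146}
After line 3 (setdefault 'a' no-op, already exists): d = {'a': 3, 'b': 146}
After line 4 (get('d', 6) returns default since 'd' not in d): d = {'a': 3, 'b': 146, 'c': 6}

{'a': 3, 'b': 146, 'c': 6}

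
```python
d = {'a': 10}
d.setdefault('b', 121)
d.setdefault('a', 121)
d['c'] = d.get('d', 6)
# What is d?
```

After line 1: d = {'a': 10}
After line 2 (setdefault adds 'b'=121): d = {'a': 10, 'b': 121}
After line 3 (setdefault 'a' no-op, already exists): d = {'a': 10, 'b': 121}
After line 4 (get('d', 6) returns default since 'd' not in d): d = {'a': 10, 'b': 121, 'c': 6}

{'a': 10, 'b': 121, 'c': 6}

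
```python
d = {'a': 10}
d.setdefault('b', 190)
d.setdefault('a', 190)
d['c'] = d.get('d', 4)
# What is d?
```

After line 1: d = {'a': 10}
After line 2 (setdefault adds 'b'=190): d = {'a': 10, 'b': 190}
After line 3 (setdefault 'a' no-op, already exists): d = {'a': 10, 'b': 190}
After line 4 (get('d', 4) returns default since 'd' not in d): d = {'a': 10, 'b': 190, 'c': 4}

{'a': 10, 'b': 190, 'c': 4}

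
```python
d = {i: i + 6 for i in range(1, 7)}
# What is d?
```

{1: 7, 2: 8, 3: 9, 4: 10, 5: 11, 6: 12}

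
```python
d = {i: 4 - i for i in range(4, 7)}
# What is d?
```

{4: 0, 5: -1, 6: -2}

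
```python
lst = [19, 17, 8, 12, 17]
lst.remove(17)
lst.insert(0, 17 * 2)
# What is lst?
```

After line 1: lst = [19, 17, 8, 12, 17]
After line 2 (remove first 17): lst = [19, 8, 12, 17]
After line 3 (insert 34 at index 0): lst = [34, 19, 8, 12, 17]

[34, 19, 8, 12, 17]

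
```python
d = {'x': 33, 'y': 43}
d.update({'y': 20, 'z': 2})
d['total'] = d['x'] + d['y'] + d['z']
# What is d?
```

After line 1: d = {'x': 33, 'y': 43}
After line 2 (y overwritten, z added): d = {'x': 33, 'y': 20, 'z': 2}
After line 3 (total = 33 + 20 + 2 = 55): d = {'x': 33, 'y': 20, 'z': 2, 'total': 55}

{'x': 33, 'y': 20, 'z': 2, 'total': 55}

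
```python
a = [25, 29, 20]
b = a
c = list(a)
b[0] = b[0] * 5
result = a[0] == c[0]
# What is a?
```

After line 1: a = [25, 29, 20]
After line 2 (b = a, alias): a = [25, 29, 20], b = [25, 29, 20]
After line 3 (c = list(a) is a copy, new object): c = [25, 29, 20]
After line 4 (b[0] = 25 * 5 = 125; mutates shared a/b): a = b = [125, 29, 20], c = [25, 29, 20]
After line 5 (a[0] = 125, c[0] = 25; result = False)

[125, 29, 20]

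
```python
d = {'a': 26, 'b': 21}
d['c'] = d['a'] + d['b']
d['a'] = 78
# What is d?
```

After line 1: d = {'a': 26, 'b': 21}
After line 2 (d['c'] = 26 + 21): d = {'a': 26, 'b': 21, 'c': 47}
After line 3: d = {'a': 78, 'b': 21, 'c': 47}

{'a': 78, 'b': 21, 'c': 47}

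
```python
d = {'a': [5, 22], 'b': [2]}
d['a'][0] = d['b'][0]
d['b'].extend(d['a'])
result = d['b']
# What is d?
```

After line 1: d = {'a': [5, 22], 'b': [2]}
After line 2 (a[0] = b[0] = 2): d = {'a': [2, 22], 'b': [2]}
After line 3 (b.extend(a) appends [2, 22]): d = {'a': [2, 22], 'b': [2, 2, 22]}
After line 4: result = d['b'] = [2, 2, 22]

{'a': [2, 22], 'b': [2, 2, 22]}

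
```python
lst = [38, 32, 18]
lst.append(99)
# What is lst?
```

[38, 32, 18, 99]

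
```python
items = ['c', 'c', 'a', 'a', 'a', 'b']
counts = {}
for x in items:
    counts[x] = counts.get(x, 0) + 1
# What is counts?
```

Initial: counts = {}, items = ['c', 'c', 'a', 'a', 'a', 'b']
See 'c': counts = {'c': 1}
See 'c': counts = {'c': 2}
See 'a': counts = {'c': 2, 'a': 1}
See 'a': counts = {'c': 2, 'a': 2}
See 'a': counts = {'c': 2, 'a': 3}
See 'b': counts = {'c': 2, 'a': 3, 'b': 1}

{'c': 2, 'a': 3, 'b': 1}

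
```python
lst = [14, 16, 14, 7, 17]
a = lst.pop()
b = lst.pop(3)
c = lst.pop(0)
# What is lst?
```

After line 1: lst = [14, 16, 14, 7, 17]
After line 2 (pop() -> a = 17): lst = [14, 16, 14, 7]
After line 3 (pop(3) -> b = 7): lst = [14, 16, 14]
After line 4 (pop(0) -> c = 14): lst = [16, 14]

[16, 14]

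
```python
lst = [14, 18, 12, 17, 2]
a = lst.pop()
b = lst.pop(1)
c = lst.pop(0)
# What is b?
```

After line 1: lst = [14, 18, 12, 17, 2]
After line 2 (pop() -> a = 2): lst = [14, 18, 12, 17]
After line 3 (pop(1) -> b = 18): lst = [14, 12, 17]
After line 4 (pop(0) -> c = 14): lst = [12, 17]

18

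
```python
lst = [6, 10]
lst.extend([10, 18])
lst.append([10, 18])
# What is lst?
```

After line 1: lst = [6, 10]
After line 2 (extend unpacks [10, 18]): lst = [6, 10, 10, 18]
After line 3 (append adds [10, 18] as single element): lst = [6, 10, 10, 18, [10, 18]]

[6, 10, 10, 18, [10, 18]]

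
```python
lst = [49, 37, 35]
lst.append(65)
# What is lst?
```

[49, 37, 35, 65]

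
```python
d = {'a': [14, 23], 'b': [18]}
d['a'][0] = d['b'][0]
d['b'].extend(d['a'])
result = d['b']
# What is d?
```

After line 1: d = {'a': [14, 23], 'b': [18]}
After line 2 (a[0] = b[0] = 18): d = {'a': [18, 23], 'b': [18]}
After line 3 (b.extend(a) appends [18, 23]): d = {'a': [18, 23], 'b': [18, 18, 23]}
After line 4: result = d['b'] = [18, 18, 23]

{'a': [18, 23], 'b': [18, 18, 23]}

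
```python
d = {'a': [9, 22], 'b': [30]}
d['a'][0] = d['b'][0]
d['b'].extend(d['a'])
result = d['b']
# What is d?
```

After line 1: d = {'a': [9, 22], 'b': [30]}
After line 2 (a[0] = b[0] = 30): d = {'a': [30, 22], 'b': [30]}
After line 3 (b.extend(a) appends [30, 22]): d = {'a': [30, 22], 'b': [30, 30, 22]}
After line 4: result = d['b'] = [30, 30, 22]

{'a': [30, 22], 'b': [30, 30, 22]}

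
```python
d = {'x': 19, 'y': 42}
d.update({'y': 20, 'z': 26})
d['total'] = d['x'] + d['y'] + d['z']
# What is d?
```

After line 1: d = {'x': 19, 'y': 42}
After line 2 (y overwritten, z added): d = {'x': 19, 'y': 20, 'z': 26}
After line 3 (total = 19 + 20 + 26 = 65): d = {'x': 19, 'y': 20, 'z': 26, 'total': 65}

{'x': 19, 'y': 20, 'z': 26, 'total': 65}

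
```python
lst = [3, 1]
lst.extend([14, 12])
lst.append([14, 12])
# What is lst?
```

After line 1: lst = [3, 1]
After line 2 (extend unpacks [14, 12]): lst = [3, 1, 14, 12]
After line 3 (append adds [14, 12] as single element): lst = [3, 1, 14, 12, [14, 12]]

[3, 1, 14, 12, [14, 12]]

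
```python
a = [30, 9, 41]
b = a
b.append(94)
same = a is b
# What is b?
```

After line 1: a = [30, 9, 41]
After line 2 (b = a is an alias, same object): a = [30, 9, 41], b = [30, 9, 41]
After line 3 (b.append mutates the shared list): a = [30, 9, 41, 94], b = [30, 9, 41, 94]
After line 4 (same = a is b; same object -> True): same = True

[30, 9, 41, 94]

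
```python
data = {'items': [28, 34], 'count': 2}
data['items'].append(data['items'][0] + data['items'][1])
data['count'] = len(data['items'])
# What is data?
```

After line 1: data = {'items': [28, 34], 'count': 2}
After line 2 (append 28 + 34 = 62): data = {'items': [28, 34, 62], 'count': 2}
After line 3 (count = len(items) = 3): data = {'items': [28, 34, 62], 'count': 3}

{'items': [28, 34, 62], 'count': 3}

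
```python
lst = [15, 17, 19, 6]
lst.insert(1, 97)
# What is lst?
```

[15, 97, 17, 19, 6]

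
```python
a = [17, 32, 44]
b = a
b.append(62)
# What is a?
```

After line 1: a = [17, 32, 44]
After line 2 (b = a is an alias, same object): a = [17, 32, 44], b = [17, 32, 44]
After line 3 (b.append mutates the shared list): a = [17, 32, 44, 62], b = [17, 32, 44, 62]

[17, 32, 44, 62]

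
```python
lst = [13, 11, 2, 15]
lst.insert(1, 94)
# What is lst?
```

[13, 94, 11, 2, 15]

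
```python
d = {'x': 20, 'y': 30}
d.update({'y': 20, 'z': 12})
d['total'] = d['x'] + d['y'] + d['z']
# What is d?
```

After line 1: d = {'x': 20, 'y': 30}
After line 2 (y overwritten, z added): d = {'x': 20, 'y': 20, 'z': 12}
After line 3 (total = 20 + 20 + 12 = 52): d = {'x': 20, 'y': 20, 'z': 12, 'total': 52}

{'x': 20, 'y': 20, 'z': 12, 'total': 52}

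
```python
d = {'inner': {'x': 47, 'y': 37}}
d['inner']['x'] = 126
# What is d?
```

After line 1: d = {'inner': {'x': 47, 'y': 37}}
After line 2 (inner x overwritten): d = {'inner': {'x': 126, 'y': 37}}

{'inner': {'x': 126, 'y': 37}}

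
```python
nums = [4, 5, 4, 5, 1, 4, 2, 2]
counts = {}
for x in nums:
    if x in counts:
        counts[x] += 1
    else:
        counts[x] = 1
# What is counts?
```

Initial: counts = {}, nums = [4, 5, 4, 5, 1, 4, 2, 2]
See 4: counts = {4: 1}
See 5: counts = {4: 1, 5: 1}
See 4: counts = {4: 2, 5: 1}
See 5: counts = {4: 2, 5: 2}
See 1: counts = {4: 2, 5: 2, 1: 1}
See 4: counts = {4: 3, 5: 2, 1: 1}
See 2: counts = {4: 3, 5: 2, 1: 1, 2: 1}
See 2: counts = {4: 3, 5: 2, 1: 1, 2: 2}

{4: 3, 5: 2, 1: 1, 2: 2}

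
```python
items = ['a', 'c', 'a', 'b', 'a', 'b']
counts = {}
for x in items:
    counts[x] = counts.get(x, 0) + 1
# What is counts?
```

Initial: counts = {}, items = ['a', 'c', 'a', 'b', 'a', 'b']
See 'a': counts = {'a': 1}
See 'c': counts = {'a': 1, 'c': 1}
See 'a': counts = {'a': 2, 'c': 1}
See 'b': counts = {'a': 2, 'c': 1, 'b': 1}
See 'a': counts = {'a': 3, 'c': 1, 'b': 1}
See 'b': counts = {'a': 3, 'c': 1, 'b': 2}

{'a': 3, 'c': 1, 'b': 2}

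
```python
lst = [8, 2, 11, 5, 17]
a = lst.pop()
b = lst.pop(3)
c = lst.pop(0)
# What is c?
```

After line 1: lst = [8, 2, 11, 5, 17]
After line 2 (pop() -> a = 17): lst = [8, 2, 11, 5]
After line 3 (pop(3) -> b = 5): lst = [8, 2, 11]
After line 4 (pop(0) -> c = 8): lst = [2, 11]

8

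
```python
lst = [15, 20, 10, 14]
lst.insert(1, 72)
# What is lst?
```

[15, 72, 20, 10, 14]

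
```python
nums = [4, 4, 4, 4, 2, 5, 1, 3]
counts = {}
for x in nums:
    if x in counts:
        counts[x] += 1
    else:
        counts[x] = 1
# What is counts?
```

Initial: counts = {}, nums = [4, 4, 4, 4, 2, 5, 1, 3]
See 4: counts = {4: 1}
See 4: counts = {4: 2}
See 4: counts = {4: 3}
See 4: counts = {4: 4}
See 2: counts = {4: 4, 2: 1}
See 5: counts = {4: 4, 2: 1, 5: 1}
See 1: counts = {4: 4, 2: 1, 5: 1, 1: 1}
See 3: counts = {4: 4, 2: 1, 5: 1, 1: 1, 3: 1}

{4: 4, 2: 1, 5: 1, 1: 1, 3: 1}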